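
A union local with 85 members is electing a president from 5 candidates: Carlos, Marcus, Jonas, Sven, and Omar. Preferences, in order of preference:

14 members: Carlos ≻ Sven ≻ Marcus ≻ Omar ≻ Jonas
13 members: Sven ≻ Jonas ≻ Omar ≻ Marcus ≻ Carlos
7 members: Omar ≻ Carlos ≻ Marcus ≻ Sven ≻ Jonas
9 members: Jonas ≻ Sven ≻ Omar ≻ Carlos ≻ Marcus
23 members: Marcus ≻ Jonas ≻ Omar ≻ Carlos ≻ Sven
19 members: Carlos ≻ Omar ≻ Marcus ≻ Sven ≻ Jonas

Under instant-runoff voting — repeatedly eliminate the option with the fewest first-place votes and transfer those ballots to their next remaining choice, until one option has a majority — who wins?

Round 1: Carlos 33, Marcus 23, Jonas 9, Sven 13, Omar 7. Eliminate Omar.
Round 2: Carlos 40, Marcus 23, Jonas 9, Sven 13. Eliminate Jonas.
Round 3: Carlos 40, Marcus 23, Sven 22. Eliminate Sven.
Round 4: Carlos 49, Marcus 36. Carlos has a majority.

Carlos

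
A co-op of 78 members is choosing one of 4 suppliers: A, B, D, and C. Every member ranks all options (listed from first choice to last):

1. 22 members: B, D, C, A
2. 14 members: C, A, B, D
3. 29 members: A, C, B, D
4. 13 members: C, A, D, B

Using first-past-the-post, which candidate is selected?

A

First-place votes: A 29, B 22, D 0, C 27.
A has the most first-place votes.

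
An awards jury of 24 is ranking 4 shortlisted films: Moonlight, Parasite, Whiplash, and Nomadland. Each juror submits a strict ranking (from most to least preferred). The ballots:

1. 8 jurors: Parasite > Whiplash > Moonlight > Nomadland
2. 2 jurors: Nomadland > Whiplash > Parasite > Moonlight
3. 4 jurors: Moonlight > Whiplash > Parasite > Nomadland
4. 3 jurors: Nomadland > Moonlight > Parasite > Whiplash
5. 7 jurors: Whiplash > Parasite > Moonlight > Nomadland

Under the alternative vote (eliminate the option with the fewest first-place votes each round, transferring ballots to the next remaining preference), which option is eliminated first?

Moonlight

Round 1: Moonlight 4, Parasite 8, Whiplash 7, Nomadland 5. Eliminate Moonlight.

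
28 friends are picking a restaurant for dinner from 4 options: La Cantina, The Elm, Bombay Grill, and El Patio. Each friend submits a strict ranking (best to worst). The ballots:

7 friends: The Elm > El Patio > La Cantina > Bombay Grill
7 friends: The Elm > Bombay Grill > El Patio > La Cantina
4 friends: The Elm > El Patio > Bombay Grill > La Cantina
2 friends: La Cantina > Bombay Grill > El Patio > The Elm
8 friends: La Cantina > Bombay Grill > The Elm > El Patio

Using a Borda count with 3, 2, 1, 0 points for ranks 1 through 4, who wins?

The Elm

La Cantina: 7·1 + 7·0 + 4·0 + 2·3 + 8·3 = 37
The Elm: 7·3 + 7·3 + 4·3 + 2·0 + 8·1 = 62
Bombay Grill: 7·0 + 7·2 + 4·1 + 2·2 + 8·2 = 38
El Patio: 7·2 + 7·1 + 4·2 + 2·1 + 8·0 = 31
The Elm has the highest Borda score (62).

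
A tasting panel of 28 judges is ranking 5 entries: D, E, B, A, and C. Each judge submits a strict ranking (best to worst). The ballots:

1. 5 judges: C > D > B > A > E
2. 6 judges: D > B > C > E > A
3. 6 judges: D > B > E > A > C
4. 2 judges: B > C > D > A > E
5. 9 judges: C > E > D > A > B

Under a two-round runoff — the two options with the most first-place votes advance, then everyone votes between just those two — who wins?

C

Round 1 first-place votes: D 12, E 0, B 2, A 0, C 14.
C and D advance.
Runoff: C is preferred to D by 16 voters; D by 12.
C wins the runoff.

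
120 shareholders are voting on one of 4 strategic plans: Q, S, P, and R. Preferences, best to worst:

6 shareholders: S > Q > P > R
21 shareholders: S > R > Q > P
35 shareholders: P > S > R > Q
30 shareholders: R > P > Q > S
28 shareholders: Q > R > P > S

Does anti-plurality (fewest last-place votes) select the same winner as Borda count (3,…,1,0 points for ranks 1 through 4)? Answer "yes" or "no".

Anti-plurality — last-place votes: Q 35, S 58, P 21, R 6. Winner: R.
Borda — scores: Q 147, S 151, P 199, R 223. Winner: R.
The two methods agree.

yes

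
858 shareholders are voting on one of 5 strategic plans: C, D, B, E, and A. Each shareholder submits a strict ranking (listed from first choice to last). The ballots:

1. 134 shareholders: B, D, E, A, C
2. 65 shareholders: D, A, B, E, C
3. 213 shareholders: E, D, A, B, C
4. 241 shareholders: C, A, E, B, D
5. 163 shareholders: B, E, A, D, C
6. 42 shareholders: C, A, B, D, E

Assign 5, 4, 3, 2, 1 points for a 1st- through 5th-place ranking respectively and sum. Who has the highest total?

C: 134·1 + 65·1 + 213·1 + 241·5 + 163·1 + 42·5 = 1990
D: 134·4 + 65·5 + 213·4 + 241·1 + 163·2 + 42·2 = 2364
B: 134·5 + 65·3 + 213·2 + 241·2 + 163·5 + 42·3 = 2714
E: 134·3 + 65·2 + 213·5 + 241·3 + 163·4 + 42·1 = 3014
A: 134·2 + 65·4 + 213·3 + 241·4 + 163·3 + 42·4 = 2788
E has the highest Borda score (3014).

E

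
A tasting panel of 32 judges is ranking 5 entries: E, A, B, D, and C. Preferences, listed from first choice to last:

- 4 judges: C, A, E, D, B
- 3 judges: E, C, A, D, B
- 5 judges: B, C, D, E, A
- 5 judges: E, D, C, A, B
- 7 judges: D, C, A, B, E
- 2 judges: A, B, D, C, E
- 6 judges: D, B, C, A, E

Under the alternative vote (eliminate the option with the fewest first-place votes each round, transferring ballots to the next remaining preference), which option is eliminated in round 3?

Round 1: E 8, A 2, B 5, D 13, C 4. Eliminate A.
Round 2: E 8, B 7, D 13, C 4. Eliminate C.
Round 3: E 12, B 7, D 13. Eliminate B.

B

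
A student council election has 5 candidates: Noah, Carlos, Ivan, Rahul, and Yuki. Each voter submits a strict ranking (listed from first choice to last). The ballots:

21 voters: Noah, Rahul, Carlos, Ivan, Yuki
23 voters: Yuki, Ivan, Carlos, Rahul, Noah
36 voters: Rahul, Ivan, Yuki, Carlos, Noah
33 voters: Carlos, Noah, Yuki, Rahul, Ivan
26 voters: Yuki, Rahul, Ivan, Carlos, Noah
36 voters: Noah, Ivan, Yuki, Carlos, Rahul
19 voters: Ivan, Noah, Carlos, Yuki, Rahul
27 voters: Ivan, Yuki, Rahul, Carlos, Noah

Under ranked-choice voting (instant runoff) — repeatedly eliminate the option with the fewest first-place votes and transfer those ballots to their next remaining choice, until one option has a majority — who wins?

Round 1: Noah 57, Carlos 33, Ivan 46, Rahul 36, Yuki 49. Eliminate Carlos.
Round 2: Noah 90, Ivan 46, Rahul 36, Yuki 49. Eliminate Rahul.
Round 3: Noah 90, Ivan 82, Yuki 49. Eliminate Yuki.
Round 4: Noah 90, Ivan 131. Ivan has a majority.

Ivan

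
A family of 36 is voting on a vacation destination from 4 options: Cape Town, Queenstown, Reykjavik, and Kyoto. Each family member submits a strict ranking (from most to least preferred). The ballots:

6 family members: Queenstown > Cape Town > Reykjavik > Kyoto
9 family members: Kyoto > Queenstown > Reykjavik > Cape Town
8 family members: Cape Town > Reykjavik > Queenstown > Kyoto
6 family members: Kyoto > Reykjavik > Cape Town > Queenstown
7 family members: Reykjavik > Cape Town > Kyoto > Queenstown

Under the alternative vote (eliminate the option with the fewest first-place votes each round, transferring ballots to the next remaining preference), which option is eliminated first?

Queenstown

Round 1: Cape Town 8, Queenstown 6, Reykjavik 7, Kyoto 15. Eliminate Queenstown.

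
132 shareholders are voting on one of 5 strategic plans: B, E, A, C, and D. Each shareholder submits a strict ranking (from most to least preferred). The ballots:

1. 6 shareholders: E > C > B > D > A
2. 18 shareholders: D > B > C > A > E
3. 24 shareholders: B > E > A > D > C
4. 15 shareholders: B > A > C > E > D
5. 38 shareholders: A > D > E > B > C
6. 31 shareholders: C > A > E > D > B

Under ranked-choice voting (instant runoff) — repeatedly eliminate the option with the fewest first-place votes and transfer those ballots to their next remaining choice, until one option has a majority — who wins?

Round 1: B 39, E 6, A 38, C 31, D 18. Eliminate E.
Round 2: B 39, A 38, C 37, D 18. Eliminate D.
Round 3: B 57, A 38, C 37. Eliminate C.
Round 4: B 63, A 69. A has a majority.

A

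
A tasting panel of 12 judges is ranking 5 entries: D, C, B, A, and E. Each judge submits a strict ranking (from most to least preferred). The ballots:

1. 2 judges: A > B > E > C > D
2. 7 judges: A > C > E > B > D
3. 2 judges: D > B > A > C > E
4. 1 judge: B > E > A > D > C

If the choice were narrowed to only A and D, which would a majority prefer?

A

Voters preferring A to D: 10; preferring D to A: 2.
A wins the head-to-head.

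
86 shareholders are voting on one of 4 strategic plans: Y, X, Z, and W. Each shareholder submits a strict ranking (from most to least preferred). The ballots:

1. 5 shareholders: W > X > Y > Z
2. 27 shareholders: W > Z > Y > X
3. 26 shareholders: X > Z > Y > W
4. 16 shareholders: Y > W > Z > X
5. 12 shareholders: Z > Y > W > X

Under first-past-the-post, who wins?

W

First-place votes: Y 16, X 26, Z 12, W 32.
W has the most first-place votes.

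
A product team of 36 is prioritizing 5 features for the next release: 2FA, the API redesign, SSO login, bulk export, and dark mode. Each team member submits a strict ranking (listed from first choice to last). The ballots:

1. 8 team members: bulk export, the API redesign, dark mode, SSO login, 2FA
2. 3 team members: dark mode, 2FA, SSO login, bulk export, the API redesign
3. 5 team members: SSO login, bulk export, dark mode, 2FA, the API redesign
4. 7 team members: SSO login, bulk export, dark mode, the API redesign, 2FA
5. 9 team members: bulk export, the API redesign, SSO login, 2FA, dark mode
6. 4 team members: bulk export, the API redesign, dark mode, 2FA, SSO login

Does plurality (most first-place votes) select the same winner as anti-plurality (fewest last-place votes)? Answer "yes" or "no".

Plurality — first-place votes: 2FA 0, the API redesign 0, SSO login 12, bulk export 21, dark mode 3. Winner: bulk export.
Anti-plurality — last-place votes: 2FA 15, the API redesign 8, SSO login 4, bulk export 0, dark mode 9. Winner: bulk export.
The two methods agree.

yes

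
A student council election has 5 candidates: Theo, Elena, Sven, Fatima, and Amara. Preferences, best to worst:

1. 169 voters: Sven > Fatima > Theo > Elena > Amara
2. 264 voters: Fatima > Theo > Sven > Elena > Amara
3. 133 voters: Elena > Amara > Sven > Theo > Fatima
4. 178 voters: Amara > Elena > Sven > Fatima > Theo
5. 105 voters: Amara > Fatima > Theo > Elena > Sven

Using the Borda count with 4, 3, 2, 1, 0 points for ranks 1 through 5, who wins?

Theo: 169·2 + 264·3 + 133·1 + 178·0 + 105·2 = 1473
Elena: 169·1 + 264·1 + 133·4 + 178·3 + 105·1 = 1604
Sven: 169·4 + 264·2 + 133·2 + 178·2 + 105·0 = 1826
Fatima: 169·3 + 264·4 + 133·0 + 178·1 + 105·3 = 2056
Amara: 169·0 + 264·0 + 133·3 + 178·4 + 105·4 = 1531
Fatima has the highest Borda score (2056).

Fatima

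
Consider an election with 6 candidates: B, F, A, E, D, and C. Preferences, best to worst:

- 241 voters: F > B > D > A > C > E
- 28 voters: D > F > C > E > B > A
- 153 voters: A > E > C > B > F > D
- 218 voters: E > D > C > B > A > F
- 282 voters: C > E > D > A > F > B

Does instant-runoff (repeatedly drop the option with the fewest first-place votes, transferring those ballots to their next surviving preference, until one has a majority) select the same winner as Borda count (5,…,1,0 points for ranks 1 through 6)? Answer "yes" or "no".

no

Instant-runoff — R1 B 0, F 241, A 153, E 218, D 28, C 282 (B out); R2 F 241, A 153, E 218, D 28, C 282 (D out); R3 F 269, A 153, E 218, C 282 (A out); R4 F 269, E 371, C 282 (F out); R5 E 371, C 551 (C winner). Winner: C.
Borda — scores: B 1734, F 1752, A 2029, E 2886, D 2581, C 2848. Winner: E.
The two methods disagree.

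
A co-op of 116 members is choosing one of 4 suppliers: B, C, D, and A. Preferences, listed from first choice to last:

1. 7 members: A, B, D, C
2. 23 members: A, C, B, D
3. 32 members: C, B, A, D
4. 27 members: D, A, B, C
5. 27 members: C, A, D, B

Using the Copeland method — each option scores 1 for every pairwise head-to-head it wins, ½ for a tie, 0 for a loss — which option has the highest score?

C

B: beats D; loses to C and A → score 1.
C: beats B, D, and A → score 3.
D: loses to B, C, and A → score 0.
A: beats B and D; loses to C → score 2.
C has the best pairwise record.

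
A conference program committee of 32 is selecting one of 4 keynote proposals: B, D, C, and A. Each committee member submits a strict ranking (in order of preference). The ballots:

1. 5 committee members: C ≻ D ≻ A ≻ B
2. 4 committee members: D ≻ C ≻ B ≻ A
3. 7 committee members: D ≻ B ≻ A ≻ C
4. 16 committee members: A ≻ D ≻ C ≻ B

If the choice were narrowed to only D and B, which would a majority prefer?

D

Voters preferring D to B: 32; preferring B to D: 0.
D wins the head-to-head.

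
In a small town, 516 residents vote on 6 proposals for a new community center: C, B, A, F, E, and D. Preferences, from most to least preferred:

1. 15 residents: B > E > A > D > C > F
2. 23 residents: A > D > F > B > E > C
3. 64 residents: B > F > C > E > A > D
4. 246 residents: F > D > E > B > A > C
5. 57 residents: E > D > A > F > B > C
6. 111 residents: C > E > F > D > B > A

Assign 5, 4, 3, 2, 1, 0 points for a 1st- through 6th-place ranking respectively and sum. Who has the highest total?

C: 15·1 + 23·0 + 64·3 + 246·0 + 57·0 + 111·5 = 762
B: 15·5 + 23·2 + 64·5 + 246·2 + 57·1 + 111·1 = 1101
A: 15·3 + 23·5 + 64·1 + 246·1 + 57·3 + 111·0 = 641
F: 15·0 + 23·3 + 64·4 + 246·5 + 57·2 + 111·3 = 2002
E: 15·4 + 23·1 + 64·2 + 246·3 + 57·5 + 111·4 = 1678
D: 15·2 + 23·4 + 64·0 + 246·4 + 57·4 + 111·2 = 1556
F has the highest Borda score (2002).

F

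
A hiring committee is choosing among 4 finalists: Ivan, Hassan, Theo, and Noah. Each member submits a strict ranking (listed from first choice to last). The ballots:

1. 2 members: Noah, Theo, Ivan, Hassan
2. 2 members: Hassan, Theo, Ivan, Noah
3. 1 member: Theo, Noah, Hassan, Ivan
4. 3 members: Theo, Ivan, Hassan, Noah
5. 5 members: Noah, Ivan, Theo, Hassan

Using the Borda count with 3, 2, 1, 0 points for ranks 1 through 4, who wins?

Ivan: 2·1 + 2·1 + 1·0 + 3·2 + 5·2 = 20
Hassan: 2·0 + 2·3 + 1·1 + 3·1 + 5·0 = 10
Theo: 2·2 + 2·2 + 1·3 + 3·3 + 5·1 = 25
Noah: 2·3 + 2·0 + 1·2 + 3·0 + 5·3 = 23
Theo has the highest Borda score (25).

Theo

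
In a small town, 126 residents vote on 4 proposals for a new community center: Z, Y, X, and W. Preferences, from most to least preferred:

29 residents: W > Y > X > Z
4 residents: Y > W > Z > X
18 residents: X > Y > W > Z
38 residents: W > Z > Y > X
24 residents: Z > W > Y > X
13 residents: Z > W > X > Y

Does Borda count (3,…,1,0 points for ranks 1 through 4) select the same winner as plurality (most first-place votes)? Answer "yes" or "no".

yes

Borda — scores: Z 191, Y 168, X 96, W 301. Winner: W.
Plurality — first-place votes: Z 37, Y 4, X 18, W 67. Winner: W.
The two methods agree.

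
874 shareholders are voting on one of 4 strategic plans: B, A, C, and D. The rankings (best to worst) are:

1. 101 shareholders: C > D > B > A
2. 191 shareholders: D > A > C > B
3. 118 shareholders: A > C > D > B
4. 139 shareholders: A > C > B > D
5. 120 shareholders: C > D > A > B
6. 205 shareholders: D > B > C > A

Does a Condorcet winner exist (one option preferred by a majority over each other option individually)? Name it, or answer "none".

Checking pairwise contests:
A beats B 568–306.
D beats A 617–257.
A beats C 448–426.
C beats D 478–396.
Every option loses at least one head-to-head, so there is no Condorcet winner.

none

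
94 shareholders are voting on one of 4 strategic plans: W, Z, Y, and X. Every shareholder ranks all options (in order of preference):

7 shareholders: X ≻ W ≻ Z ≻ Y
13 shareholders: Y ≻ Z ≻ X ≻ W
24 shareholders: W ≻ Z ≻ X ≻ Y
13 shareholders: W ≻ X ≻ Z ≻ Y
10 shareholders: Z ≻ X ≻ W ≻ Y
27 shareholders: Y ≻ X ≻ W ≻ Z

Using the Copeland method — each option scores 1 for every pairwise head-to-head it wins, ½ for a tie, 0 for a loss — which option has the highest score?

X

W: beats Z and Y; loses to X → score 2.
Z: beats Y; ties X; loses to W → score 1.5.
Y: loses to W, Z, and X → score 0.
X: beats W and Y; ties Z → score 2.5.
X has the best pairwise record.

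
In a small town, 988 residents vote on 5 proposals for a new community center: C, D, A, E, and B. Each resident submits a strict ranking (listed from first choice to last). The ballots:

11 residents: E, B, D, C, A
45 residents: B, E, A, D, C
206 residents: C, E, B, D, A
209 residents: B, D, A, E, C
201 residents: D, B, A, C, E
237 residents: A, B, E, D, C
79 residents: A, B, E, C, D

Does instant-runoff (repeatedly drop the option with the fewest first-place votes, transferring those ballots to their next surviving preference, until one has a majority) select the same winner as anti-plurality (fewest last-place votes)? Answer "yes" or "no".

Instant-runoff — R1 C 206, D 201, A 316, E 11, B 254 (E out); R2 C 206, D 201, A 316, B 265 (D out); R3 C 206, A 316, B 466 (C out); R4 A 316, B 672 (B winner). Winner: B.
Anti-plurality — last-place votes: C 491, D 79, A 217, E 201, B 0. Winner: B.
The two methods agree.

yes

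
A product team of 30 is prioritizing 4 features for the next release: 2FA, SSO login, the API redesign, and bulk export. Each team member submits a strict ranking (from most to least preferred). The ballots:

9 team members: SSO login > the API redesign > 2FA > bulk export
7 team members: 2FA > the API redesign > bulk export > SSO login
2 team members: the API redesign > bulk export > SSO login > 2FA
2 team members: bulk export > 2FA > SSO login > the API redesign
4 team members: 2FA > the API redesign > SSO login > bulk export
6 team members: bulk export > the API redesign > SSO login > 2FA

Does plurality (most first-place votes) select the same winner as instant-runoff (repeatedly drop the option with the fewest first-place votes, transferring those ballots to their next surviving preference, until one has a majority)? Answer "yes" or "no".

yes

Plurality — first-place votes: 2FA 11, SSO login 9, the API redesign 2, bulk export 8. Winner: 2FA.
Instant-runoff — R1 2FA 11, SSO login 9, the API redesign 2, bulk export 8 (the API redesign out); R2 2FA 11, SSO login 9, bulk export 10 (SSO login out); R3 2FA 20, bulk export 10 (2FA winner). Winner: 2FA.
The two methods agree.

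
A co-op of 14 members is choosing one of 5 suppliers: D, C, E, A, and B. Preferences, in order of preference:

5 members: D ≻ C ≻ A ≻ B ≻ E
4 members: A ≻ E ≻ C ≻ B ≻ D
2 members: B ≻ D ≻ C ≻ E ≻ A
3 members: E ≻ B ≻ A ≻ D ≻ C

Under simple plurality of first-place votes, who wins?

D

First-place votes: D 5, C 0, E 3, A 4, B 2.
D has the most first-place votes.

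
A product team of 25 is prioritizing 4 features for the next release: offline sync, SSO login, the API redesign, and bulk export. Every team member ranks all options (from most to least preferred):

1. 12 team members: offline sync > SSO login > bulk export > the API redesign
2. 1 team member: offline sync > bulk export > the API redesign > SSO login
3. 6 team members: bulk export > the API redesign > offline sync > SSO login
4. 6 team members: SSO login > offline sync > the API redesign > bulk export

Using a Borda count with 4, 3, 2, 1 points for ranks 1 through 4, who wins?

offline sync: 12·4 + 1·4 + 6·2 + 6·3 = 82
SSO login: 12·3 + 1·1 + 6·1 + 6·4 = 67
the API redesign: 12·1 + 1·2 + 6·3 + 6·2 = 44
bulk export: 12·2 + 1·3 + 6·4 + 6·1 = 57
offline sync has the highest Borda score (82).

offline sync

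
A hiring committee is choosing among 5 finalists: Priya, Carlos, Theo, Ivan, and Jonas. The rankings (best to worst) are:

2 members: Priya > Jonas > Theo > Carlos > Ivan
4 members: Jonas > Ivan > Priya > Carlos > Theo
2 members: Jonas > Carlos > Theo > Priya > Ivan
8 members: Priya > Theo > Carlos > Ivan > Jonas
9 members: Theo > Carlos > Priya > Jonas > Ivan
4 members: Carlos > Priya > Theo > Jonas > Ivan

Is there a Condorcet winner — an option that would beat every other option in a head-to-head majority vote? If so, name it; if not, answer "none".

none

Checking pairwise contests:
Carlos beats Priya 15–14.
Theo beats Carlos 19–10.
Priya beats Theo 18–11.
Priya beats Ivan 25–4.
Priya beats Jonas 23–6.
Every option loses at least one head-to-head, so there is no Condorcet winner.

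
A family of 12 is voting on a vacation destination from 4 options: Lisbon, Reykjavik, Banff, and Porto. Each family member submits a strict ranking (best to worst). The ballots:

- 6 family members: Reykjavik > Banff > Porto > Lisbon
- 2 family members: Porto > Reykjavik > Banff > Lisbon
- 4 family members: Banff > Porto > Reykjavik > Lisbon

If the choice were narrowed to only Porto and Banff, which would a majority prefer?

Banff

Voters preferring Porto to Banff: 2; preferring Banff to Porto: 10.
Banff wins the head-to-head.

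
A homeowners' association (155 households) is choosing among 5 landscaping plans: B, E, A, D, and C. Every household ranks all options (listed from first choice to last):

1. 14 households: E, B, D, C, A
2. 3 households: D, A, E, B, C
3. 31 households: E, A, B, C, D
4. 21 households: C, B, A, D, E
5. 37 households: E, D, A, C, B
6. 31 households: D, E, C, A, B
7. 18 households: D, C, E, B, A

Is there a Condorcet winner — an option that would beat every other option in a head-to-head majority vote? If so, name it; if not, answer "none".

E vs B: 134–21 for E.
E vs A: 131–24 for E.
E vs D: 82–73 for E.
E vs C: 116–39 for E.
E beats every other option head-to-head.

E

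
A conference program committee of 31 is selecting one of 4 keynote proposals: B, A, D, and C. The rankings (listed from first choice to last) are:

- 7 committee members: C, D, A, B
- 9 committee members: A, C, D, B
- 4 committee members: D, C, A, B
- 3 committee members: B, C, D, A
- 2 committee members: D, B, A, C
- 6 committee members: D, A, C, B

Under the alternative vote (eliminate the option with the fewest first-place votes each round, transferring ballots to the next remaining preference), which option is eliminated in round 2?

Round 1: B 3, A 9, D 12, C 7. Eliminate B.
Round 2: A 9, D 12, C 10. Eliminate A.

A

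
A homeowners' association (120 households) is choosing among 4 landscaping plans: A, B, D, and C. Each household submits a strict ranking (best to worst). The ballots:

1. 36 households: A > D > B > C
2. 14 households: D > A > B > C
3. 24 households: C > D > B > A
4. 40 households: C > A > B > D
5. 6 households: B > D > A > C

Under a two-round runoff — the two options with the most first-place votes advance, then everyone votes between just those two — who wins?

C

Round 1 first-place votes: A 36, B 6, D 14, C 64.
C and A advance.
Runoff: C is preferred to A by 64 voters; A by 56.
C wins the runoff.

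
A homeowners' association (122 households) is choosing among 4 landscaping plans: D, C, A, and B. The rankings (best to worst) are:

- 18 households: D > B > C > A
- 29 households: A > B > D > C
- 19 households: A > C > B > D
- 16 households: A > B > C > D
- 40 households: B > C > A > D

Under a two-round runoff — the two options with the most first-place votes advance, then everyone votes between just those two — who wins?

A

Round 1 first-place votes: D 18, C 0, A 64, B 40.
A and B advance.
Runoff: A is preferred to B by 64 voters; B by 58.
A wins the runoff.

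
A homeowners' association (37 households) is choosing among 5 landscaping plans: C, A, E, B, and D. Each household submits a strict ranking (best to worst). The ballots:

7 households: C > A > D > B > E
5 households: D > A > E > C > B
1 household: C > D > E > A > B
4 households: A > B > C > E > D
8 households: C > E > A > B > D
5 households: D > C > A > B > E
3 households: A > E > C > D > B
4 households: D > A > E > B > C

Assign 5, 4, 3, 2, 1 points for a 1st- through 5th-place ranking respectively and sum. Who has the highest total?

C: 7·5 + 5·2 + 1·5 + 4·3 + 8·5 + 5·4 + 3·3 + 4·1 = 135
A: 7·4 + 5·4 + 1·2 + 4·5 + 8·3 + 5·3 + 3·5 + 4·4 = 140
E: 7·1 + 5·3 + 1·3 + 4·2 + 8·4 + 5·1 + 3·4 + 4·3 = 94
B: 7·2 + 5·1 + 1·1 + 4·4 + 8·2 + 5·2 + 3·1 + 4·2 = 73
D: 7·3 + 5·5 + 1·4 + 4·1 + 8·1 + 5·5 + 3·2 + 4·5 = 113
A has the highest Borda score (140).

A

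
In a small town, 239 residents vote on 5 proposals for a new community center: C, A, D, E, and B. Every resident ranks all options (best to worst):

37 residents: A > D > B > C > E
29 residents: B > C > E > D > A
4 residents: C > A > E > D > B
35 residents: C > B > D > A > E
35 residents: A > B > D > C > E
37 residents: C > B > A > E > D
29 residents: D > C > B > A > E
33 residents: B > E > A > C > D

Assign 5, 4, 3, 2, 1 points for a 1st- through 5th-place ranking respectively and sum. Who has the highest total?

B

C: 37·2 + 29·4 + 4·5 + 35·5 + 35·2 + 37·5 + 29·4 + 33·2 = 822
A: 37·5 + 29·1 + 4·4 + 35·2 + 35·5 + 37·3 + 29·2 + 33·3 = 743
D: 37·4 + 29·2 + 4·2 + 35·3 + 35·3 + 37·1 + 29·5 + 33·1 = 639
E: 37·1 + 29·3 + 4·3 + 35·1 + 35·1 + 37·2 + 29·1 + 33·4 = 441
B: 37·3 + 29·5 + 4·1 + 35·4 + 35·4 + 37·4 + 29·3 + 33·5 = 940
B has the highest Borda score (940).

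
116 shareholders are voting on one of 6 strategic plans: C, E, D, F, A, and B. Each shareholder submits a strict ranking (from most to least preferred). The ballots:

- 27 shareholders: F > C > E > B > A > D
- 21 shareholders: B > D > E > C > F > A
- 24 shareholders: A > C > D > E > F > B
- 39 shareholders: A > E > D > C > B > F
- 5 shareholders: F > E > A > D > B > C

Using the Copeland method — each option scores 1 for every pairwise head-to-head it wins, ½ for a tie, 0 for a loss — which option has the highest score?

C: beats F and B; loses to E, D, and A → score 2.
E: beats C, D, F, and B; loses to A → score 4.
D: beats C, F, and B; loses to E and A → score 3.
F: loses to C, E, D, A, and B → score 0.
A: beats C, E, D, F, and B → score 5.
B: beats F; loses to C, E, D, and A → score 1.
A has the best pairwise record.

A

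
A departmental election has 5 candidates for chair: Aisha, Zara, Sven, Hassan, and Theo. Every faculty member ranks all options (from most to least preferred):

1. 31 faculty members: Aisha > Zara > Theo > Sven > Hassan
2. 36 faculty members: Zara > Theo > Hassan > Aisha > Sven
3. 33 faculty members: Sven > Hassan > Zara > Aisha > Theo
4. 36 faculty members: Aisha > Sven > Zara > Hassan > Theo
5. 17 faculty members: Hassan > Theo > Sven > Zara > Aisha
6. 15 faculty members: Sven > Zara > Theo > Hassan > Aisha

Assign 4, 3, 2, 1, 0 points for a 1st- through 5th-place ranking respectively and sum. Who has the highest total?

Aisha: 31·4 + 36·1 + 33·1 + 36·4 + 17·0 + 15·0 = 337
Zara: 31·3 + 36·4 + 33·2 + 36·2 + 17·1 + 15·3 = 437
Sven: 31·1 + 36·0 + 33·4 + 36·3 + 17·2 + 15·4 = 365
Hassan: 31·0 + 36·2 + 33·3 + 36·1 + 17·4 + 15·1 = 290
Theo: 31·2 + 36·3 + 33·0 + 36·0 + 17·3 + 15·2 = 251
Zara has the highest Borda score (437).

Zara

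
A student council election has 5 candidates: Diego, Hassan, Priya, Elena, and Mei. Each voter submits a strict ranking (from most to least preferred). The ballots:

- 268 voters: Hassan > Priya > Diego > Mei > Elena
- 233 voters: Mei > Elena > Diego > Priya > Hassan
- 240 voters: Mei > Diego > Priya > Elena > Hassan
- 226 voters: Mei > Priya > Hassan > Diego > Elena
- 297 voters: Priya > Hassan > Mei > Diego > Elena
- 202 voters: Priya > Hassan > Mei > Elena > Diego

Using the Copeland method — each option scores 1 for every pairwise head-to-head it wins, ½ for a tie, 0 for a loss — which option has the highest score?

Diego: beats Elena; loses to Hassan, Priya, and Mei → score 1.
Hassan: beats Diego, Elena, and Mei; loses to Priya → score 3.
Priya: beats Diego, Hassan, Elena, and Mei → score 4.
Elena: loses to Diego, Hassan, Priya, and Mei → score 0.
Mei: beats Diego and Elena; loses to Hassan and Priya → score 2.
Priya has the best pairwise record.

Priya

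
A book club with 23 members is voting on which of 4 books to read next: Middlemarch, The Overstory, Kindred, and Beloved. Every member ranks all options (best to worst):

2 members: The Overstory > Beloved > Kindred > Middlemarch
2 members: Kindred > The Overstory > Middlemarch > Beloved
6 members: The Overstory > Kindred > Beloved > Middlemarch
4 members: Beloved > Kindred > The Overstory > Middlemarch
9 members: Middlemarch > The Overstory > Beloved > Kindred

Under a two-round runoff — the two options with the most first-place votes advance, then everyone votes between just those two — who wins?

Round 1 first-place votes: Middlemarch 9, The Overstory 8, Kindred 2, Beloved 4.
Middlemarch and The Overstory advance.
Runoff: Middlemarch is preferred to The Overstory by 9 voters; The Overstory by 14.
The Overstory wins the runoff.

The Overstory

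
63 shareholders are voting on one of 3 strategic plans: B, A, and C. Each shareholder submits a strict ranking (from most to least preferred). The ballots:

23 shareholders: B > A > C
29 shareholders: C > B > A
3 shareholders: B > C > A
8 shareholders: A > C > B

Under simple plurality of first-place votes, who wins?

C

First-place votes: B 26, A 8, C 29.
C has the most first-place votes.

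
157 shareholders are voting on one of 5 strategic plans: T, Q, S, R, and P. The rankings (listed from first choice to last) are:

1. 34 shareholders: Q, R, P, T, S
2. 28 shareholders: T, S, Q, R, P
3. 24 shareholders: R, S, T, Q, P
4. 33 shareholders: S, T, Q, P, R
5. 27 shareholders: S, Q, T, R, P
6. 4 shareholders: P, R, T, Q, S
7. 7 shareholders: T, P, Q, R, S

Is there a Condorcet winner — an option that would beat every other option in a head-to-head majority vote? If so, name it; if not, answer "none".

S vs T: 84–73 for S.
S vs Q: 112–45 for S.
S vs R: 88–69 for S.
S vs P: 112–45 for S.
S beats every other option head-to-head.

S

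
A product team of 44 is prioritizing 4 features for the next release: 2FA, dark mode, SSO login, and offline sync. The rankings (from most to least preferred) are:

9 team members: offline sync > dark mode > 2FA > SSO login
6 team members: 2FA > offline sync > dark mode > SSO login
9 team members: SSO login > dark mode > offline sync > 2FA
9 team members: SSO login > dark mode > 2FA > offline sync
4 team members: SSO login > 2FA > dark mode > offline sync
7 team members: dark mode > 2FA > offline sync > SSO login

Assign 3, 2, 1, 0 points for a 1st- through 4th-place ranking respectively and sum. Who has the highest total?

2FA: 9·1 + 6·3 + 9·0 + 9·1 + 4·2 + 7·2 = 58
dark mode: 9·2 + 6·1 + 9·2 + 9·2 + 4·1 + 7·3 = 85
SSO login: 9·0 + 6·0 + 9·3 + 9·3 + 4·3 + 7·0 = 66
offline sync: 9·3 + 6·2 + 9·1 + 9·0 + 4·0 + 7·1 = 55
dark mode has the highest Borda score (85).

dark mode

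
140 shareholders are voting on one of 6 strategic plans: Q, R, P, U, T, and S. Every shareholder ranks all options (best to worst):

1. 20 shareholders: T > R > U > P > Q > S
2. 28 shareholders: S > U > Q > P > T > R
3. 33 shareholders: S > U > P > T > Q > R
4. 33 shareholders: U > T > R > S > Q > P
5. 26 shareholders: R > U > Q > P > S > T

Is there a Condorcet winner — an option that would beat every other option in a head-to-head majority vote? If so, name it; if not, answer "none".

U vs Q: 140–0 for U.
U vs R: 94–46 for U.
U vs P: 140–0 for U.
U vs T: 120–20 for U.
U vs S: 79–61 for U.
U beats every other option head-to-head.

U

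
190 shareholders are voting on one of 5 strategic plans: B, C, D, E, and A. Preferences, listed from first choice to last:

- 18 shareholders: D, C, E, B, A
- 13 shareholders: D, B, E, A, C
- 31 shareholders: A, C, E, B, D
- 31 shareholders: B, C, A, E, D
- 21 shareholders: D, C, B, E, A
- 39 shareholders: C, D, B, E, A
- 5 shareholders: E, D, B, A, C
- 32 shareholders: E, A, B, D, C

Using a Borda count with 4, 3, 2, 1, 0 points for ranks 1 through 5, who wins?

B: 18·1 + 13·3 + 31·1 + 31·4 + 21·2 + 39·2 + 5·2 + 32·2 = 406
C: 18·3 + 13·0 + 31·3 + 31·3 + 21·3 + 39·4 + 5·0 + 32·0 = 459
D: 18·4 + 13·4 + 31·0 + 31·0 + 21·4 + 39·3 + 5·3 + 32·1 = 372
E: 18·2 + 13·2 + 31·2 + 31·1 + 21·1 + 39·1 + 5·4 + 32·4 = 363
A: 18·0 + 13·1 + 31·4 + 31·2 + 21·0 + 39·0 + 5·1 + 32·3 = 300
C has the highest Borda score (459).

C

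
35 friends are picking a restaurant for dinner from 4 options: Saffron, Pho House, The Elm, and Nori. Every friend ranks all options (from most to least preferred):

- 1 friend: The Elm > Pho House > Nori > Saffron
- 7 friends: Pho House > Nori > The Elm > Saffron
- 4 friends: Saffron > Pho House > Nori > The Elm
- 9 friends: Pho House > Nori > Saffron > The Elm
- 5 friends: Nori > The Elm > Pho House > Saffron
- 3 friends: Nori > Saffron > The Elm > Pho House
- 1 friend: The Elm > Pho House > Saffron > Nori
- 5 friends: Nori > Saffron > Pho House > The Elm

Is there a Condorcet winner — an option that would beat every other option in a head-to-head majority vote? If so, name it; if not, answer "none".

Pho House

Pho House vs Saffron: 23–12 for Pho House.
Pho House vs The Elm: 25–10 for Pho House.
Pho House vs Nori: 22–13 for Pho House.
Pho House beats every other option head-to-head.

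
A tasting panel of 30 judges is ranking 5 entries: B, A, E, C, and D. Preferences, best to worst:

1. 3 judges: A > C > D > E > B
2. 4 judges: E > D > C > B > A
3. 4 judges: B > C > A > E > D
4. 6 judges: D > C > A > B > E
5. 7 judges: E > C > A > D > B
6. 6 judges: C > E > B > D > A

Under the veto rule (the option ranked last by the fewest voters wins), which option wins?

Last-place votes: B 10, A 10, E 6, C 0, D 4.
C is ranked last by the fewest voters, so C wins.

C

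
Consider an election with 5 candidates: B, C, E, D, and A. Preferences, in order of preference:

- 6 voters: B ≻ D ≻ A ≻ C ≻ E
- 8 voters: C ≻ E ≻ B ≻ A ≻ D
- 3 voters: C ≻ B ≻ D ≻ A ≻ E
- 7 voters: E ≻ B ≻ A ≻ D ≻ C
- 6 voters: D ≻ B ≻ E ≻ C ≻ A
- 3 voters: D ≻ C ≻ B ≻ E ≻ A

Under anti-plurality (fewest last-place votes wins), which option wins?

B

Last-place votes: B 0, C 7, E 9, D 8, A 9.
B is ranked last by the fewest voters, so B wins.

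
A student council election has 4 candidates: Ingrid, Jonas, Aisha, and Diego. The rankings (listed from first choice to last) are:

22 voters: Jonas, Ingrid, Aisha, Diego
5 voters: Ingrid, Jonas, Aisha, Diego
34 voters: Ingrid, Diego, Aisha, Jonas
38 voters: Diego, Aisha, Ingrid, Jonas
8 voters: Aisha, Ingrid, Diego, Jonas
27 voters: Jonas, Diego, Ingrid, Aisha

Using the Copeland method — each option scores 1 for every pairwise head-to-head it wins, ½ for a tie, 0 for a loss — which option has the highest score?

Ingrid: beats Jonas, Aisha, and Diego → score 3.
Jonas: loses to Ingrid, Aisha, and Diego → score 0.
Aisha: beats Jonas; loses to Ingrid and Diego → score 1.
Diego: beats Jonas and Aisha; loses to Ingrid → score 2.
Ingrid has the best pairwise record.

Ingrid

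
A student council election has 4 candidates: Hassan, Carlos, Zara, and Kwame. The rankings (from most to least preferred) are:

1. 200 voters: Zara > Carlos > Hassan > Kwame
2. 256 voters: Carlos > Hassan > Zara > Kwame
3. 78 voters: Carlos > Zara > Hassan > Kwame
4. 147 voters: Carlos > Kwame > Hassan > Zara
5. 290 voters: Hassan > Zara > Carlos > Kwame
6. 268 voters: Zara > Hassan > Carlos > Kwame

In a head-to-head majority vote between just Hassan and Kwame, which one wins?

Hassan

Voters preferring Hassan to Kwame: 1092; preferring Kwame to Hassan: 147.
Hassan wins the head-to-head.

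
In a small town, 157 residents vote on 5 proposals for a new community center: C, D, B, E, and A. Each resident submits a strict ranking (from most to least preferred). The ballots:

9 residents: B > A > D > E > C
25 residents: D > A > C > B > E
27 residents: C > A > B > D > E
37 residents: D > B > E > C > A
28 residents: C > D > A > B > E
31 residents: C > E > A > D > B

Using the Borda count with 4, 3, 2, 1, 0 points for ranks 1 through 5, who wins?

C: 9·0 + 25·2 + 27·4 + 37·1 + 28·4 + 31·4 = 431
D: 9·2 + 25·4 + 27·1 + 37·4 + 28·3 + 31·1 = 408
B: 9·4 + 25·1 + 27·2 + 37·3 + 28·1 + 31·0 = 254
E: 9·1 + 25·0 + 27·0 + 37·2 + 28·0 + 31·3 = 176
A: 9·3 + 25·3 + 27·3 + 37·0 + 28·2 + 31·2 = 301
C has the highest Borda score (431).

C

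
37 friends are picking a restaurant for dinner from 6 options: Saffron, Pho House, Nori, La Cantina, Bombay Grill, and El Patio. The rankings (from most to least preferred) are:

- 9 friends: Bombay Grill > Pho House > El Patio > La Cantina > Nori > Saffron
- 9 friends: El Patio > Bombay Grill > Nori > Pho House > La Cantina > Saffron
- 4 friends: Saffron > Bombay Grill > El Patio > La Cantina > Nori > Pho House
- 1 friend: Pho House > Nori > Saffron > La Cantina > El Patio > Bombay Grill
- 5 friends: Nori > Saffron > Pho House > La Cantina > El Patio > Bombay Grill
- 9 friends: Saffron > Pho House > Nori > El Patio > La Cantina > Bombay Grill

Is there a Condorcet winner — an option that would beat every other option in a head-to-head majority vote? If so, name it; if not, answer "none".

none

Checking pairwise contests:
Pho House beats Saffron 19–18.
Bombay Grill beats Pho House 22–15.
Pho House beats Nori 19–18.
Saffron beats La Cantina 19–18.
Saffron beats Bombay Grill 19–18.
Saffron beats El Patio 19–18.
Every option loses at least one head-to-head, so there is no Condorcet winner.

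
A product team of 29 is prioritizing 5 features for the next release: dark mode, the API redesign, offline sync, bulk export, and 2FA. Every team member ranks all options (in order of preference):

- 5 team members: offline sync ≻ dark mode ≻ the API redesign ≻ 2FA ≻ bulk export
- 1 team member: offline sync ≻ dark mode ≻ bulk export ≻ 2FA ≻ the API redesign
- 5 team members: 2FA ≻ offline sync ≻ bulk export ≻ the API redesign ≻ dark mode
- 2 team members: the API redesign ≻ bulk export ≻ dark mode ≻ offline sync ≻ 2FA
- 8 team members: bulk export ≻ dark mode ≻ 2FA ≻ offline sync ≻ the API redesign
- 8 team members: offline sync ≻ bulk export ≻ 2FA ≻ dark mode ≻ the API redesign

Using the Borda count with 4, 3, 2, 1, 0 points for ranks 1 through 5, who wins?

offline sync

dark mode: 5·3 + 1·3 + 5·0 + 2·2 + 8·3 + 8·1 = 54
the API redesign: 5·2 + 1·0 + 5·1 + 2·4 + 8·0 + 8·0 = 23
offline sync: 5·4 + 1·4 + 5·3 + 2·1 + 8·1 + 8·4 = 81
bulk export: 5·0 + 1·2 + 5·2 + 2·3 + 8·4 + 8·3 = 74
2FA: 5·1 + 1·1 + 5·4 + 2·0 + 8·2 + 8·2 = 58
offline sync has the highest Borda score (81).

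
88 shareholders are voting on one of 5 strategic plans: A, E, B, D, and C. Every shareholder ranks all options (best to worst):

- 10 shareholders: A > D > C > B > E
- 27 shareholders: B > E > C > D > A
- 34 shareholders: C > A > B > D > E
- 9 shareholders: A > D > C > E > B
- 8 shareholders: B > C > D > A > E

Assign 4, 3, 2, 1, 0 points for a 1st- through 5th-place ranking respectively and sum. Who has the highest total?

A: 10·4 + 27·0 + 34·3 + 9·4 + 8·1 = 186
E: 10·0 + 27·3 + 34·0 + 9·1 + 8·0 = 90
B: 10·1 + 27·4 + 34·2 + 9·0 + 8·4 = 218
D: 10·3 + 27·1 + 34·1 + 9·3 + 8·2 = 134
C: 10·2 + 27·2 + 34·4 + 9·2 + 8·3 = 252
C has the highest Borda score (252).

C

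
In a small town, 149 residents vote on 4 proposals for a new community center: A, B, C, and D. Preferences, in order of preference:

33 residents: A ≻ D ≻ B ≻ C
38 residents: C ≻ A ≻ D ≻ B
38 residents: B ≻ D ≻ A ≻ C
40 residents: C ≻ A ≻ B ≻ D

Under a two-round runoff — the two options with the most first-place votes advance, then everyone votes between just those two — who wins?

C

Round 1 first-place votes: A 33, B 38, C 78, D 0.
C and B advance.
Runoff: C is preferred to B by 78 voters; B by 71.
C wins the runoff.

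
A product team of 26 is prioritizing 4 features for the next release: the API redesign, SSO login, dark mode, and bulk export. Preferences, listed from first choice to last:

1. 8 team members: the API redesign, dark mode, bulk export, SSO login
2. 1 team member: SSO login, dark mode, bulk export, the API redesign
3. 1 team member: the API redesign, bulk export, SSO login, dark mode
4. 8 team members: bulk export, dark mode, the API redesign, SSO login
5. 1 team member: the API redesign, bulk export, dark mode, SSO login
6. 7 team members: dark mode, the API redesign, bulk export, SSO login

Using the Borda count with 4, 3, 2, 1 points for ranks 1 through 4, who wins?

dark mode

the API redesign: 8·4 + 1·1 + 1·4 + 8·2 + 1·4 + 7·3 = 78
SSO login: 8·1 + 1·4 + 1·2 + 8·1 + 1·1 + 7·1 = 30
dark mode: 8·3 + 1·3 + 1·1 + 8·3 + 1·2 + 7·4 = 82
bulk export: 8·2 + 1·2 + 1·3 + 8·4 + 1·3 + 7·2 = 70
dark mode has the highest Borda score (82).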